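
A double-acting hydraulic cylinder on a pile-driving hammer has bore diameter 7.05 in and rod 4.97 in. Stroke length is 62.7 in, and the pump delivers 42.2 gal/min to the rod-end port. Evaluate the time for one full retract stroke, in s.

t ≈ 7.58 s

Rod-side annular area A_ann = π/4 × (7.05² − 4.97²) = 19.64 in^2
Swept volume V = A × L; t = V / Q = A·L / Q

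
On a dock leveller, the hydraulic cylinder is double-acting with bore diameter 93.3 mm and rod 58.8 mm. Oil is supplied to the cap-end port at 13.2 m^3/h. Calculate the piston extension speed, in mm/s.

v ≈ 536 mm/s

Cap-side area A_cap = π/4 × (93.3 mm)² = 6837 mm^2
v = Q / A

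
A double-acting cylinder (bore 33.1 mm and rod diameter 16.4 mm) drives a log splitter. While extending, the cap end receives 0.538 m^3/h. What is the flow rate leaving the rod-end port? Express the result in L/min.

Cap-side area A_cap = π/4 × (33.1 mm)² = 860.5 mm^2
Rod-side annular area A_ann = π/4 × (33.1² − 16.4²) = 649.2 mm^2
Piston speed v = Q_in/A_cap; rod-end outflow Q_out = v × A_ann = Q_in × A_ann/A_cap.

Q_out ≈ 6.77 L/min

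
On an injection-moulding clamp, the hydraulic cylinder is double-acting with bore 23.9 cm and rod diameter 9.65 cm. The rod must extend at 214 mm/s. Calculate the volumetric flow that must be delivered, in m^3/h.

Cap-side area A_cap = π/4 × (23.9 cm)² = 448.6 cm^2
Q = A × v

Q ≈ 34.6 m^3/h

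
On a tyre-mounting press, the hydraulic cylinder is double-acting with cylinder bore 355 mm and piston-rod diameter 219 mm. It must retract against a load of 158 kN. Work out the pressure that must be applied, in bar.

Rod-side annular area A_ann = π/4 × (355² − 219²) = 61310 mm^2
Retraction: pressure acts on the annular area.
P = F / A = 158 kN / A

P ≈ 25.8 bar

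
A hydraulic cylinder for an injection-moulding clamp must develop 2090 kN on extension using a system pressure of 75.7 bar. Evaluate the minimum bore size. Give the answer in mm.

D ≈ 593 mm

Extension force acts on the full piston face: F = P × (π/4)D².
D = √(4F / (πP)) = √(4 × 2090 kN / (π × 75.7 bar))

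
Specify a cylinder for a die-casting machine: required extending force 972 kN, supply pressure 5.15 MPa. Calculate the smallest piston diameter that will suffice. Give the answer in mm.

D ≈ 490 mm

Extension force acts on the full piston face: F = P × (π/4)D².
D = √(4F / (πP)) = √(4 × 972 kN / (π × 5.15 MPa))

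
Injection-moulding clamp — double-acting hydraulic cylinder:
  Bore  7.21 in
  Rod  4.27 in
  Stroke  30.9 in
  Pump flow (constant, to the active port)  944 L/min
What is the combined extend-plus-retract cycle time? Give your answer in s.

t ≈ 2.17 s

Cap-side area A_cap = π/4 × (7.21 in)² = 40.83 in^2
Rod-side annular area A_ann = π/4 × (7.21² − 4.27²) = 26.51 in^2
t_ext = A_cap·L/Q = 1.314 s
t_ret = A_ann·L/Q = 0.8531 s
t_cycle = t_ext + t_ret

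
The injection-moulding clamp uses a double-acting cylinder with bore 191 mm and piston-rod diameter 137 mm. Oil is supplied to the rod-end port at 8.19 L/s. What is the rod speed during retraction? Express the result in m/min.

Rod-side annular area A_ann = π/4 × (191² − 137²) = 13910 mm^2
Flow into the rod-end port fills the annular volume.
v = Q / A

v ≈ 35.3 m/min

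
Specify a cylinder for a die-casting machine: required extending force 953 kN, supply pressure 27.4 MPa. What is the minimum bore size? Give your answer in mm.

Extension force acts on the full piston face: F = P × (π/4)D².
D = √(4F / (πP)) = √(4 × 953 kN / (π × 27.4 MPa))

D ≈ 210 mm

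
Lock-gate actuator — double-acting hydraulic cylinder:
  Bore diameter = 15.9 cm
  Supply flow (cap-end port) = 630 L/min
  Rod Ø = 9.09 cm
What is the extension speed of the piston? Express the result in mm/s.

Cap-side area A_cap = π/4 × (15.9 cm)² = 198.6 cm^2
v = Q / A

v ≈ 529 mm/s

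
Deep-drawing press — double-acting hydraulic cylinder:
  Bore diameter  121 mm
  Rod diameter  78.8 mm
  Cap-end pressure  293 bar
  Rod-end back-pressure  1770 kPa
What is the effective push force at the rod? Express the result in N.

F ≈ 3.25e5 N

Cap-side area A_cap = π/4 × (121 mm)² = 11500 mm^2
Rod-side annular area A_ann = π/4 × (121² − 78.8²) = 6622 mm^2
Net thrust = P_cap·A_cap − P_rod·A_ann = 3.369e5 N − 11720 N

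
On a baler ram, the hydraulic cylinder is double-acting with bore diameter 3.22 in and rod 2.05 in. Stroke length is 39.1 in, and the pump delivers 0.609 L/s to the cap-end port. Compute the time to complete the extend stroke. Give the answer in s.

Cap-side area A_cap = π/4 × (3.22 in)² = 8.143 in^2
Swept volume V = A × L; t = V / Q = A·L / Q

t ≈ 8.57 s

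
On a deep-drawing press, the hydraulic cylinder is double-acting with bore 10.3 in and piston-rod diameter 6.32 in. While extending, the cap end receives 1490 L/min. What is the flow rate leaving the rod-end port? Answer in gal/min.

Q_out ≈ 245 gal/min

Cap-side area A_cap = π/4 × (10.3 in)² = 83.32 in^2
Rod-side annular area A_ann = π/4 × (10.3² − 6.32²) = 51.95 in^2
Piston speed v = Q_in/A_cap; rod-end outflow Q_out = v × A_ann = Q_in × A_ann/A_cap.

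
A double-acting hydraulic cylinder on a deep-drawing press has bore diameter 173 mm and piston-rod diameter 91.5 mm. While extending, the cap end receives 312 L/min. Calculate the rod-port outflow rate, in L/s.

Q_out ≈ 3.75 L/s

Cap-side area A_cap = π/4 × (173 mm)² = 23510 mm^2
Rod-side annular area A_ann = π/4 × (173² − 91.5²) = 16930 mm^2
Piston speed v = Q_in/A_cap; rod-end outflow Q_out = v × A_ann = Q_in × A_ann/A_cap.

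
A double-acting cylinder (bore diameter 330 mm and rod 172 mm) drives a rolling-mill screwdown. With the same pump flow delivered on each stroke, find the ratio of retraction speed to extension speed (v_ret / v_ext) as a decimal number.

v_ret/v_ext ≈ 1.37

Cap-side area A_cap = π/4 × (330 mm)² = 85530 mm^2
Rod-side annular area A_ann = π/4 × (330² − 172²) = 62290 mm^2
For equal Q, v ∝ 1/A, so v_ret/v_ext = A_cap/A_ann.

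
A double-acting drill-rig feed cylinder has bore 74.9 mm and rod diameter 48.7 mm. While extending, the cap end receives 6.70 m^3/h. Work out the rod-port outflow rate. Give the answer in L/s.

Q_out ≈ 1.07 L/s

Cap-side area A_cap = π/4 × (74.9 mm)² = 4406 mm^2
Rod-side annular area A_ann = π/4 × (74.9² − 48.7²) = 2543 mm^2
Piston speed v = Q_in/A_cap; rod-end outflow Q_out = v × A_ann = Q_in × A_ann/A_cap.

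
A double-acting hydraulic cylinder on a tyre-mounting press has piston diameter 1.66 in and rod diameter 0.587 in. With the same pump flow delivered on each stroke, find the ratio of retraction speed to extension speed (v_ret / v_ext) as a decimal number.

Cap-side area A_cap = π/4 × (1.66 in)² = 2.164 in^2
Rod-side annular area A_ann = π/4 × (1.66² − 0.587²) = 1.894 in^2
For equal Q, v ∝ 1/A, so v_ret/v_ext = A_cap/A_ann.

v_ret/v_ext ≈ 1.14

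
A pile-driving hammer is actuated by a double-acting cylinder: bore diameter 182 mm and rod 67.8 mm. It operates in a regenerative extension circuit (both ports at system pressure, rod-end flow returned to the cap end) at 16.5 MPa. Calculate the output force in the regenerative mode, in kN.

With equal pressure on both faces, forces on the annular region cancel; the net push is pressure × rod cross-section.
Rod cross-section A_rod = π/4 × (67.8 mm)² = 3610 mm^2
F = P × A_rod

F ≈ 59.6 kN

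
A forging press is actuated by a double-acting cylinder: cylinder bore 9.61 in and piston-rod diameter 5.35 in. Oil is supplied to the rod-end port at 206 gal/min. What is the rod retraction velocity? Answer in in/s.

Rod-side annular area A_ann = π/4 × (9.61² − 5.35²) = 50.05 in^2
Flow into the rod-end port fills the annular volume.
v = Q / A

v ≈ 15.8 in/s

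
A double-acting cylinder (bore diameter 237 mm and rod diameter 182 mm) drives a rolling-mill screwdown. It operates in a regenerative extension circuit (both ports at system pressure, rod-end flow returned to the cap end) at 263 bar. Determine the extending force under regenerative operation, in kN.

With equal pressure on both faces, forces on the annular region cancel; the net push is pressure × rod cross-section.
Rod cross-section A_rod = π/4 × (182 mm)² = 26020 mm^2
F = P × A_rod

F ≈ 684 kN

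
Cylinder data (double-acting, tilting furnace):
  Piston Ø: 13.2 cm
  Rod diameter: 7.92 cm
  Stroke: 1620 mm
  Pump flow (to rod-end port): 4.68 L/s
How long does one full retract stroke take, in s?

t ≈ 3.03 s

Rod-side annular area A_ann = π/4 × (13.2² − 7.92²) = 87.58 cm^2
Swept volume V = A × L; t = V / Q = A·L / Q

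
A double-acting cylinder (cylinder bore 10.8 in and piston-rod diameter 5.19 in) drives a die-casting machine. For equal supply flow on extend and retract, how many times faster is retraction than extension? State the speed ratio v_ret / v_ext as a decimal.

v_ret/v_ext ≈ 1.30

Cap-side area A_cap = π/4 × (10.8 in)² = 91.61 in^2
Rod-side annular area A_ann = π/4 × (10.8² − 5.19²) = 70.45 in^2
For equal Q, v ∝ 1/A, so v_ret/v_ext = A_cap/A_ann.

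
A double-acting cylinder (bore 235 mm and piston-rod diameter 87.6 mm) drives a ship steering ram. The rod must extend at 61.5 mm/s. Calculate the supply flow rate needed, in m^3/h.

Q ≈ 9.60 m^3/h

Cap-side area A_cap = π/4 × (235 mm)² = 43370 mm^2
Q = A × v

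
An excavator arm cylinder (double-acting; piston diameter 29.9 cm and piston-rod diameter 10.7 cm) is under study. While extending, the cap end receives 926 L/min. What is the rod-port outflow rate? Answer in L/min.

Q_out ≈ 807 L/min

Cap-side area A_cap = π/4 × (29.9 cm)² = 702.2 cm^2
Rod-side annular area A_ann = π/4 × (29.9² − 10.7²) = 612.2 cm^2
Piston speed v = Q_in/A_cap; rod-end outflow Q_out = v × A_ann = Q_in × A_ann/A_cap.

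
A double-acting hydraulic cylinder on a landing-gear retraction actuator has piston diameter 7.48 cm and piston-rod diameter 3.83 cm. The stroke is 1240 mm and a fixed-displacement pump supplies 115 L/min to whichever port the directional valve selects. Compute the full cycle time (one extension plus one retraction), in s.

t ≈ 4.94 s

Cap-side area A_cap = π/4 × (7.48 cm)² = 43.94 cm^2
Rod-side annular area A_ann = π/4 × (7.48² − 3.83²) = 32.42 cm^2
t_ext = A_cap·L/Q = 2.843 s
t_ret = A_ann·L/Q = 2.098 s
t_cycle = t_ext + t_ret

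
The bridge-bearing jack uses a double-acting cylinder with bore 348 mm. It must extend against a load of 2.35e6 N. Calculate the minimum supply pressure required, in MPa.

P ≈ 24.7 MPa

Cap-side area A_cap = π/4 × (348 mm)² = 95110 mm^2
P = F / A = 2.35e6 N / A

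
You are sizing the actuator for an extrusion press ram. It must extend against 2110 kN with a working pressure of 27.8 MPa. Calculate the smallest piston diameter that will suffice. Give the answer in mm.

Extension force acts on the full piston face: F = P × (π/4)D².
D = √(4F / (πP)) = √(4 × 2110 kN / (π × 27.8 MPa))

D ≈ 311 mm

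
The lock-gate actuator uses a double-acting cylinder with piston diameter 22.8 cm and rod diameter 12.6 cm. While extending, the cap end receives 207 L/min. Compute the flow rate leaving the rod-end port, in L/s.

Q_out ≈ 2.40 L/s

Cap-side area A_cap = π/4 × (22.8 cm)² = 408.3 cm^2
Rod-side annular area A_ann = π/4 × (22.8² − 12.6²) = 283.6 cm^2
Piston speed v = Q_in/A_cap; rod-end outflow Q_out = v × A_ann = Q_in × A_ann/A_cap.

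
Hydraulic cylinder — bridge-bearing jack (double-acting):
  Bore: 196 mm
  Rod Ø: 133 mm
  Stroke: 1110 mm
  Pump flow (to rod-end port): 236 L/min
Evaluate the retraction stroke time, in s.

t ≈ 4.59 s

Rod-side annular area A_ann = π/4 × (196² − 133²) = 16280 mm^2
Swept volume V = A × L; t = V / Q = A·L / Q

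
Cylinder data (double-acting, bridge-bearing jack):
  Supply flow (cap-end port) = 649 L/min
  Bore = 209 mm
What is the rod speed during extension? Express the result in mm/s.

Cap-side area A_cap = π/4 × (209 mm)² = 34310 mm^2
v = Q / A

v ≈ 315 mm/s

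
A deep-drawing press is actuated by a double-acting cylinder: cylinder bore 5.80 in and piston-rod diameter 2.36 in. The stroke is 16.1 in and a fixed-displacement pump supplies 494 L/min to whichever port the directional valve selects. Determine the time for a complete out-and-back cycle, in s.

Cap-side area A_cap = π/4 × (5.80 in)² = 26.42 in^2
Rod-side annular area A_ann = π/4 × (5.80² − 2.36²) = 22.05 in^2
t_ext = A_cap·L/Q = 0.8466 s
t_ret = A_ann·L/Q = 0.7065 s
t_cycle = t_ext + t_ret

t ≈ 1.55 s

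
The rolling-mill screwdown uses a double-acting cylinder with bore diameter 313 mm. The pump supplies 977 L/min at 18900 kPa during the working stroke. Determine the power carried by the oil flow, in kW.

W ≈ 308 kW

Hydraulic power = P × Q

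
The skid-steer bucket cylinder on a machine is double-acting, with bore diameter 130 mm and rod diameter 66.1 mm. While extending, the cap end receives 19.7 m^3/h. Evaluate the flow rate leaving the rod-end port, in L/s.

Cap-side area A_cap = π/4 × (130 mm)² = 13270 mm^2
Rod-side annular area A_ann = π/4 × (130² − 66.1²) = 9842 mm^2
Piston speed v = Q_in/A_cap; rod-end outflow Q_out = v × A_ann = Q_in × A_ann/A_cap.

Q_out ≈ 4.06 L/s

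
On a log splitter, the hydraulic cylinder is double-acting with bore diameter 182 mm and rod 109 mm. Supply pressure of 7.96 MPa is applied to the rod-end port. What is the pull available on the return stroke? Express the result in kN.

F ≈ 133 kN

Rod-side annular area A_ann = π/4 × (182² − 109²) = 16680 mm^2
On retraction the pressure acts on the annular area (bore minus rod).
F = P × A_ann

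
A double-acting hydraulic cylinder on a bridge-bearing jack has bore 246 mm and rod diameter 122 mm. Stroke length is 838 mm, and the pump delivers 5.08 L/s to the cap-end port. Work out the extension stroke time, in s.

t ≈ 7.84 s

Cap-side area A_cap = π/4 × (246 mm)² = 47530 mm^2
Swept volume V = A × L; t = V / Q = A·L / Q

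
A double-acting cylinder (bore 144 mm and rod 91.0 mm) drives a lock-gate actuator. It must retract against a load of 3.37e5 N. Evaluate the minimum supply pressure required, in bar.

P ≈ 345 bar

Rod-side annular area A_ann = π/4 × (144² − 91.0²) = 9782 mm^2
Retraction: pressure acts on the annular area.
P = F / A = 3.37e5 N / A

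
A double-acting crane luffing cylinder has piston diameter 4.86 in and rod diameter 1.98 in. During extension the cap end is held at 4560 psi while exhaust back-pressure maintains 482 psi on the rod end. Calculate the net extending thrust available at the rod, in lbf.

F ≈ 77100 lbf

Cap-side area A_cap = π/4 × (4.86 in)² = 18.55 in^2
Rod-side annular area A_ann = π/4 × (4.86² − 1.98²) = 15.47 in^2
Net thrust = P_cap·A_cap − P_rod·A_ann = 84590 lbf − 7457 lbf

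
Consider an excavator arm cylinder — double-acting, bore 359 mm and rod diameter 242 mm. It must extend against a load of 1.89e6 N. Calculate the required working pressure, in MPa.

P ≈ 18.7 MPa

Cap-side area A_cap = π/4 × (359 mm)² = 1.012e5 mm^2
P = F / A = 1.89e6 N / A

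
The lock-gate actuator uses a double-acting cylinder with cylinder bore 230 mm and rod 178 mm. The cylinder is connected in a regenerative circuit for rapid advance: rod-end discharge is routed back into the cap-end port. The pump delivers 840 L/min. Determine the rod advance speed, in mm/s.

v ≈ 563 mm/s

In regeneration the rod-end outflow joins the pump flow into the cap end, so the net volume the pump must supply per unit advance equals the rod cross-section area.
Rod cross-section A_rod = π/4 × (178 mm)² = 24880 mm^2
v = Q_pump / A_rod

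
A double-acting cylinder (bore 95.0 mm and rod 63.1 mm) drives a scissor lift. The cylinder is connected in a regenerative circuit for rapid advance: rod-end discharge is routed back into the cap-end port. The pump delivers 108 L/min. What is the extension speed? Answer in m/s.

v ≈ 0.576 m/s

In regeneration the rod-end outflow joins the pump flow into the cap end, so the net volume the pump must supply per unit advance equals the rod cross-section area.
Rod cross-section A_rod = π/4 × (63.1 mm)² = 3127 mm^2
v = Q_pump / A_rod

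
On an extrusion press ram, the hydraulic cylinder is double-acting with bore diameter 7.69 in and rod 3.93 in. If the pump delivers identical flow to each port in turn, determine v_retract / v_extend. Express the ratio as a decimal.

Cap-side area A_cap = π/4 × (7.69 in)² = 46.45 in^2
Rod-side annular area A_ann = π/4 × (7.69² − 3.93²) = 34.31 in^2
For equal Q, v ∝ 1/A, so v_ret/v_ext = A_cap/A_ann.

v_ret/v_ext ≈ 1.35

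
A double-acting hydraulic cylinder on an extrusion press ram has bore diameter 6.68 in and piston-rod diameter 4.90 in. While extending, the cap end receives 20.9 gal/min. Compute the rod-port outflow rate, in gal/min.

Cap-side area A_cap = π/4 × (6.68 in)² = 35.05 in^2
Rod-side annular area A_ann = π/4 × (6.68² − 4.90²) = 16.19 in^2
Piston speed v = Q_in/A_cap; rod-end outflow Q_out = v × A_ann = Q_in × A_ann/A_cap.

Q_out ≈ 9.65 gal/min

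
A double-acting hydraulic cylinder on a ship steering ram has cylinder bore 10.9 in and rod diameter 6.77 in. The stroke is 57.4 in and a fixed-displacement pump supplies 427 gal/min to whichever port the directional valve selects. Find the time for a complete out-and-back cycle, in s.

t ≈ 5.26 s

Cap-side area A_cap = π/4 × (10.9 in)² = 93.31 in^2
Rod-side annular area A_ann = π/4 × (10.9² − 6.77²) = 57.32 in^2
t_ext = A_cap·L/Q = 3.258 s
t_ret = A_ann·L/Q = 2.001 s
t_cycle = t_ext + t_ret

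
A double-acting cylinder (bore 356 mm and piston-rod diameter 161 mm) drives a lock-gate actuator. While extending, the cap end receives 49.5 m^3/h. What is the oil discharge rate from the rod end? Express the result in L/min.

Q_out ≈ 656 L/min

Cap-side area A_cap = π/4 × (356 mm)² = 99540 mm^2
Rod-side annular area A_ann = π/4 × (356² − 161²) = 79180 mm^2
Piston speed v = Q_in/A_cap; rod-end outflow Q_out = v × A_ann = Q_in × A_ann/A_cap.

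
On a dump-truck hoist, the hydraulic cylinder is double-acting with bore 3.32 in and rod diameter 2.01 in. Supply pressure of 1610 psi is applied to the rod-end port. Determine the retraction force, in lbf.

Rod-side annular area A_ann = π/4 × (3.32² − 2.01²) = 5.484 in^2
On retraction the pressure acts on the annular area (bore minus rod).
F = P × A_ann

F ≈ 8830 lbf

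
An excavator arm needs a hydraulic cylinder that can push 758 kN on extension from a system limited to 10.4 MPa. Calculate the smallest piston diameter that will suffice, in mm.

D ≈ 305 mm

Extension force acts on the full piston face: F = P × (π/4)D².
D = √(4F / (πP)) = √(4 × 758 kN / (π × 10.4 MPa))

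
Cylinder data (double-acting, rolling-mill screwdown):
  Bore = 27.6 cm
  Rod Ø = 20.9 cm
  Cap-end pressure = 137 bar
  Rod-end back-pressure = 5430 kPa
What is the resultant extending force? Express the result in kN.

F ≈ 681 kN

Cap-side area A_cap = π/4 × (27.6 cm)² = 598.3 cm^2
Rod-side annular area A_ann = π/4 × (27.6² − 20.9²) = 255.2 cm^2
Net thrust = P_cap·A_cap − P_rod·A_ann = 819.7 kN − 138.6 kN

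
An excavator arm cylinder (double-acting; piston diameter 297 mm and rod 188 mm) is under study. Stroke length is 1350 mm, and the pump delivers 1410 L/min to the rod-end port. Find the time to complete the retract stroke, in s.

Rod-side annular area A_ann = π/4 × (297² − 188²) = 41520 mm^2
Swept volume V = A × L; t = V / Q = A·L / Q

t ≈ 2.39 s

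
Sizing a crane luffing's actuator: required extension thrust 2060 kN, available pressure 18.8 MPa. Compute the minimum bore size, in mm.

Extension force acts on the full piston face: F = P × (π/4)D².
D = √(4F / (πP)) = √(4 × 2060 kN / (π × 18.8 MPa))

D ≈ 374 mm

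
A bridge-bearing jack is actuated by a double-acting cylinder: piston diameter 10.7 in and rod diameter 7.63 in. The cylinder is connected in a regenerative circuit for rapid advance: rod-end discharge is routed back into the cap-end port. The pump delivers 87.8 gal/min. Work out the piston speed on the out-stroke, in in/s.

In regeneration the rod-end outflow joins the pump flow into the cap end, so the net volume the pump must supply per unit advance equals the rod cross-section area.
Rod cross-section A_rod = π/4 × (7.63 in)² = 45.72 in^2
v = Q_pump / A_rod

v ≈ 7.39 in/s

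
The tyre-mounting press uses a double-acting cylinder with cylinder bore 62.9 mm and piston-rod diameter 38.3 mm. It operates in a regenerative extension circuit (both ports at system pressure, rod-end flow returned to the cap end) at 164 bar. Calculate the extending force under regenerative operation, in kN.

F ≈ 18.9 kN

With equal pressure on both faces, forces on the annular region cancel; the net push is pressure × rod cross-section.
Rod cross-section A_rod = π/4 × (38.3 mm)² = 1152 mm^2
F = P × A_rod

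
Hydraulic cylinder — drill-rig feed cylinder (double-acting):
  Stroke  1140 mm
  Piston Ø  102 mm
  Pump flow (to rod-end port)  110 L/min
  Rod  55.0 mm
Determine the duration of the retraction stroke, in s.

Rod-side annular area A_ann = π/4 × (102² − 55.0²) = 5795 mm^2
Swept volume V = A × L; t = V / Q = A·L / Q

t ≈ 3.60 s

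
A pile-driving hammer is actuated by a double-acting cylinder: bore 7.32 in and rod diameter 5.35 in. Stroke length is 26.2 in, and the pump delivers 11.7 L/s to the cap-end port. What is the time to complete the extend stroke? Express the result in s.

t ≈ 1.54 s

Cap-side area A_cap = π/4 × (7.32 in)² = 42.08 in^2
Swept volume V = A × L; t = V / Q = A·L / Q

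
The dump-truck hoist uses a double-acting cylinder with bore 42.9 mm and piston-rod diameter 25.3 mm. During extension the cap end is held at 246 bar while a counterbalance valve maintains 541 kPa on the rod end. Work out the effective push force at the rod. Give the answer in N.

Cap-side area A_cap = π/4 × (42.9 mm)² = 1445 mm^2
Rod-side annular area A_ann = π/4 × (42.9² − 25.3²) = 942.7 mm^2
Net thrust = P_cap·A_cap − P_rod·A_ann = 35560 N − 510.0 N

F ≈ 35000 N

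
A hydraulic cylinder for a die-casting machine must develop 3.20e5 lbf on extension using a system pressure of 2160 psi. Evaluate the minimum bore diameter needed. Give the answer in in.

Extension force acts on the full piston face: F = P × (π/4)D².
D = √(4F / (πP)) = √(4 × 3.20e5 lbf / (π × 2160 psi))

D ≈ 13.7 in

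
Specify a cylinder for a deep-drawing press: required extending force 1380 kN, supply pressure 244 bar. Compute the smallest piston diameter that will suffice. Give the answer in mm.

Extension force acts on the full piston face: F = P × (π/4)D².
D = √(4F / (πP)) = √(4 × 1380 kN / (π × 244 bar))

D ≈ 268 mm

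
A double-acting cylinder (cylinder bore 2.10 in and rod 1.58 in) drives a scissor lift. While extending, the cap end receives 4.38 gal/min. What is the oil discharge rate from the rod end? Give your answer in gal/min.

Cap-side area A_cap = π/4 × (2.10 in)² = 3.464 in^2
Rod-side annular area A_ann = π/4 × (2.10² − 1.58²) = 1.503 in^2
Piston speed v = Q_in/A_cap; rod-end outflow Q_out = v × A_ann = Q_in × A_ann/A_cap.

Q_out ≈ 1.90 gal/min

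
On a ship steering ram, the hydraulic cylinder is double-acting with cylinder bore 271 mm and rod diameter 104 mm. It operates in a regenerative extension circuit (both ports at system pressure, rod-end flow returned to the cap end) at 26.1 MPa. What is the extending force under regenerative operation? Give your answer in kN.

F ≈ 222 kN

With equal pressure on both faces, forces on the annular region cancel; the net push is pressure × rod cross-section.
Rod cross-section A_rod = π/4 × (104 mm)² = 8495 mm^2
F = P × A_rod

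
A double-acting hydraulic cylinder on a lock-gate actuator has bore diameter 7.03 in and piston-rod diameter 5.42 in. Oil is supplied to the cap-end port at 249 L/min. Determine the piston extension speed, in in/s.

Cap-side area A_cap = π/4 × (7.03 in)² = 38.82 in^2
v = Q / A

v ≈ 6.52 in/s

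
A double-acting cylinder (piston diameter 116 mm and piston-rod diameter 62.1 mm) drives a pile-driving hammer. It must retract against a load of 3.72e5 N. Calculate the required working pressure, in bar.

P ≈ 493 bar

Rod-side annular area A_ann = π/4 × (116² − 62.1²) = 7540 mm^2
Retraction: pressure acts on the annular area.
P = F / A = 3.72e5 N / A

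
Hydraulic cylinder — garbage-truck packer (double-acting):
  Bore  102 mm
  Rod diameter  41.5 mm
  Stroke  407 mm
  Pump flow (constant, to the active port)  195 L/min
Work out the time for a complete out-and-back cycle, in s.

t ≈ 1.88 s

Cap-side area A_cap = π/4 × (102 mm)² = 8171 mm^2
Rod-side annular area A_ann = π/4 × (102² − 41.5²) = 6819 mm^2
t_ext = A_cap·L/Q = 1.023 s
t_ret = A_ann·L/Q = 0.8539 s
t_cycle = t_ext + t_ret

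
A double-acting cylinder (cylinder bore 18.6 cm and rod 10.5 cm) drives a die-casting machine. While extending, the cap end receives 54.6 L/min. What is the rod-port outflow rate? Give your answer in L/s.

Q_out ≈ 0.620 L/s

Cap-side area A_cap = π/4 × (18.6 cm)² = 271.7 cm^2
Rod-side annular area A_ann = π/4 × (18.6² − 10.5²) = 185.1 cm^2
Piston speed v = Q_in/A_cap; rod-end outflow Q_out = v × A_ann = Q_in × A_ann/A_cap.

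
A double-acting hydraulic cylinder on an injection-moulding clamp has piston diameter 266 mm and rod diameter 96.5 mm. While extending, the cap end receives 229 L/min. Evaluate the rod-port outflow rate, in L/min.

Q_out ≈ 199 L/min

Cap-side area A_cap = π/4 × (266 mm)² = 55570 mm^2
Rod-side annular area A_ann = π/4 × (266² − 96.5²) = 48260 mm^2
Piston speed v = Q_in/A_cap; rod-end outflow Q_out = v × A_ann = Q_in × A_ann/A_cap.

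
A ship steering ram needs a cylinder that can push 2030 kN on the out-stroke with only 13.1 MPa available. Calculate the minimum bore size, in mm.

Extension force acts on the full piston face: F = P × (π/4)D².
D = √(4F / (πP)) = √(4 × 2030 kN / (π × 13.1 MPa))

D ≈ 444 mm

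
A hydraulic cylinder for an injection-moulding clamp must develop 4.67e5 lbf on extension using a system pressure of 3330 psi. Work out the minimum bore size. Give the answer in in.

Extension force acts on the full piston face: F = P × (π/4)D².
D = √(4F / (πP)) = √(4 × 4.67e5 lbf / (π × 3330 psi))

D ≈ 13.4 in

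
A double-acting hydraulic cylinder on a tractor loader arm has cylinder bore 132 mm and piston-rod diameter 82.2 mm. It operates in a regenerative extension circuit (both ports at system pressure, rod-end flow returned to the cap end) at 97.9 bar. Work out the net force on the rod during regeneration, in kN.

With equal pressure on both faces, forces on the annular region cancel; the net push is pressure × rod cross-section.
Rod cross-section A_rod = π/4 × (82.2 mm)² = 5307 mm^2
F = P × A_rod

F ≈ 52.0 kN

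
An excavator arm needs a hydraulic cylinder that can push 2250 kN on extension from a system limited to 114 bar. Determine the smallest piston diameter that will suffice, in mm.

Extension force acts on the full piston face: F = P × (π/4)D².
D = √(4F / (πP)) = √(4 × 2250 kN / (π × 114 bar))

D ≈ 501 mm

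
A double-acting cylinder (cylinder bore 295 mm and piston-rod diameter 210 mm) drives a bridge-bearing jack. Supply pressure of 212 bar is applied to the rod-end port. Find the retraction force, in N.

F ≈ 7.15e5 N

Rod-side annular area A_ann = π/4 × (295² − 210²) = 33710 mm^2
On retraction the pressure acts on the annular area (bore minus rod).
F = P × A_ann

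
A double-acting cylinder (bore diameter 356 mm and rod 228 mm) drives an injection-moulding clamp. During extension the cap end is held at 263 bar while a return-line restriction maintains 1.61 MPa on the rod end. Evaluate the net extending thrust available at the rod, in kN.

F ≈ 2520 kN

Cap-side area A_cap = π/4 × (356 mm)² = 99540 mm^2
Rod-side annular area A_ann = π/4 × (356² − 228²) = 58710 mm^2
Net thrust = P_cap·A_cap − P_rod·A_ann = 2618 kN − 94.52 kN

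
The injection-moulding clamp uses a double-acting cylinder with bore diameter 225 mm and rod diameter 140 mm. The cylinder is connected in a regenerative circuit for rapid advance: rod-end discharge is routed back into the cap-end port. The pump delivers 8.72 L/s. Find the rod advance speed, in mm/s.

In regeneration the rod-end outflow joins the pump flow into the cap end, so the net volume the pump must supply per unit advance equals the rod cross-section area.
Rod cross-section A_rod = π/4 × (140 mm)² = 15390 mm^2
v = Q_pump / A_rod

v ≈ 566 mm/s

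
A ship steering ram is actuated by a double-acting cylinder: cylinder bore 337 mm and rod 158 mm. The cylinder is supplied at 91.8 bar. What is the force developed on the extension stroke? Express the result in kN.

Cap-side area A_cap = π/4 × (337 mm)² = 89200 mm^2
F = P × A_cap = 91.8 bar × A_cap

F ≈ 819 kN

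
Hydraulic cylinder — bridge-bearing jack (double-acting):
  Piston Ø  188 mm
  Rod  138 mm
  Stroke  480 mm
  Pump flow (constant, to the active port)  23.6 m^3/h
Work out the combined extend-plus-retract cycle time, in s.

t ≈ 2.97 s

Cap-side area A_cap = π/4 × (188 mm)² = 27760 mm^2
Rod-side annular area A_ann = π/4 × (188² − 138²) = 12800 mm^2
t_ext = A_cap·L/Q = 2.033 s
t_ret = A_ann·L/Q = 0.9374 s
t_cycle = t_ext + t_ret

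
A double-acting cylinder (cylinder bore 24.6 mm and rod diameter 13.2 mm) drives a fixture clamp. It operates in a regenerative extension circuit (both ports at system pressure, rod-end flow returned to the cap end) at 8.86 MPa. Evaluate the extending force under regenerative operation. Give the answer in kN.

F ≈ 1.21 kN

With equal pressure on both faces, forces on the annular region cancel; the net push is pressure × rod cross-section.
Rod cross-section A_rod = π/4 × (13.2 mm)² = 136.8 mm^2
F = P × A_rod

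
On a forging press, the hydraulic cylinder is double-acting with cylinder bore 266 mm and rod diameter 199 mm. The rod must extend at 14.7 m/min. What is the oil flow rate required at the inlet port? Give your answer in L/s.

Q ≈ 13.6 L/s

Cap-side area A_cap = π/4 × (266 mm)² = 55570 mm^2
Q = A × v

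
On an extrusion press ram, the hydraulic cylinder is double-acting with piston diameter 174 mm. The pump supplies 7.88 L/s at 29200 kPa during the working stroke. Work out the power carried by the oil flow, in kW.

Hydraulic power = P × Q

W ≈ 230 kW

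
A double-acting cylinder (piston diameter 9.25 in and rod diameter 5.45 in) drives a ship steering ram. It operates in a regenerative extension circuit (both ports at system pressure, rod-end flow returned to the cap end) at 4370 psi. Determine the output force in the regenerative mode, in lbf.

F ≈ 1.02e5 lbf

With equal pressure on both faces, forces on the annular region cancel; the net push is pressure × rod cross-section.
Rod cross-section A_rod = π/4 × (5.45 in)² = 23.33 in^2
F = P × A_rod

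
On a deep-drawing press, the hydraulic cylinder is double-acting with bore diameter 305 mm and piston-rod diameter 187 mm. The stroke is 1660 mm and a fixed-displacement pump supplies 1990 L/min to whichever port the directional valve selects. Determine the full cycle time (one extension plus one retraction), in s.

Cap-side area A_cap = π/4 × (305 mm)² = 73060 mm^2
Rod-side annular area A_ann = π/4 × (305² − 187²) = 45600 mm^2
t_ext = A_cap·L/Q = 3.657 s
t_ret = A_ann·L/Q = 2.282 s
t_cycle = t_ext + t_ret

t ≈ 5.94 s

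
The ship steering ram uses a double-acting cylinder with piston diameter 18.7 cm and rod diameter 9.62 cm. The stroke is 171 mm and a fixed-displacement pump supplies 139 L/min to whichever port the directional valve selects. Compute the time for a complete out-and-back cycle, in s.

Cap-side area A_cap = π/4 × (18.7 cm)² = 274.6 cm^2
Rod-side annular area A_ann = π/4 × (18.7² − 9.62²) = 202.0 cm^2
t_ext = A_cap·L/Q = 2.027 s
t_ret = A_ann·L/Q = 1.491 s
t_cycle = t_ext + t_ret

t ≈ 3.52 s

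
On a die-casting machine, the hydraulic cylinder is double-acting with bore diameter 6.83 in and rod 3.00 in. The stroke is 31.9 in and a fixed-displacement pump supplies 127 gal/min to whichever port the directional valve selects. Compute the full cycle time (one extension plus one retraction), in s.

t ≈ 4.32 s

Cap-side area A_cap = π/4 × (6.83 in)² = 36.64 in^2
Rod-side annular area A_ann = π/4 × (6.83² − 3.00²) = 29.57 in^2
t_ext = A_cap·L/Q = 2.390 s
t_ret = A_ann·L/Q = 1.929 s
t_cycle = t_ext + t_ret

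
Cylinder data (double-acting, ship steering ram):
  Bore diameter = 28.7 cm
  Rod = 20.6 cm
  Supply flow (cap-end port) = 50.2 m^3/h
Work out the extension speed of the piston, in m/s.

Cap-side area A_cap = π/4 × (28.7 cm)² = 646.9 cm^2
v = Q / A

v ≈ 0.216 m/s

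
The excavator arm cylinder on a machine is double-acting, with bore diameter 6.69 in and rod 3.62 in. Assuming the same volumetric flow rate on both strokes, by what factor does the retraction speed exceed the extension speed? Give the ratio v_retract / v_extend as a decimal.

v_ret/v_ext ≈ 1.41

Cap-side area A_cap = π/4 × (6.69 in)² = 35.15 in^2
Rod-side annular area A_ann = π/4 × (6.69² − 3.62²) = 24.86 in^2
For equal Q, v ∝ 1/A, so v_ret/v_ext = A_cap/A_ann.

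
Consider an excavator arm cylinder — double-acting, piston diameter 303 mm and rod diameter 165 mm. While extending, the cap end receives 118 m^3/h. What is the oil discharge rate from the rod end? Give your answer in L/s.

Q_out ≈ 23.1 L/s

Cap-side area A_cap = π/4 × (303 mm)² = 72110 mm^2
Rod-side annular area A_ann = π/4 × (303² − 165²) = 50720 mm^2
Piston speed v = Q_in/A_cap; rod-end outflow Q_out = v × A_ann = Q_in × A_ann/A_cap.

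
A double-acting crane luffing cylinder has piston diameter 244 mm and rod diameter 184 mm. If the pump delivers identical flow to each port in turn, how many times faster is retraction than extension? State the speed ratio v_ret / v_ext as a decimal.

Cap-side area A_cap = π/4 × (244 mm)² = 46760 mm^2
Rod-side annular area A_ann = π/4 × (244² − 184²) = 20170 mm^2
For equal Q, v ∝ 1/A, so v_ret/v_ext = A_cap/A_ann.

v_ret/v_ext ≈ 2.32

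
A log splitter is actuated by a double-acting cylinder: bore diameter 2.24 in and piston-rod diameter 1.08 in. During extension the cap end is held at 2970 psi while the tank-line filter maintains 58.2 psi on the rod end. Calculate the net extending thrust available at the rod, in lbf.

F ≈ 11500 lbf

Cap-side area A_cap = π/4 × (2.24 in)² = 3.941 in^2
Rod-side annular area A_ann = π/4 × (2.24² − 1.08²) = 3.025 in^2
Net thrust = P_cap·A_cap − P_rod·A_ann = 11700 lbf − 176.0 lbf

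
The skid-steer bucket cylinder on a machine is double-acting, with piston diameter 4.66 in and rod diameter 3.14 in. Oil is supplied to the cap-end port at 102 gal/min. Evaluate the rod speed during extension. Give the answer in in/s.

v ≈ 23.0 in/s

Cap-side area A_cap = π/4 × (4.66 in)² = 17.06 in^2
v = Q / A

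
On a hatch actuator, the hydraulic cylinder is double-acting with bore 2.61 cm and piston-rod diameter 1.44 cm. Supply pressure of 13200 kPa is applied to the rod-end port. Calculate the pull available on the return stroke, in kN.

F ≈ 4.91 kN

Rod-side annular area A_ann = π/4 × (2.61² − 1.44²) = 3.722 cm^2
On retraction the pressure acts on the annular area (bore minus rod).
F = P × A_ann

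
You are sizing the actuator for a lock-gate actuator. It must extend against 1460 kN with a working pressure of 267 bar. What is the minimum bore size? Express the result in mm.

Extension force acts on the full piston face: F = P × (π/4)D².
D = √(4F / (πP)) = √(4 × 1460 kN / (π × 267 bar))

D ≈ 264 mm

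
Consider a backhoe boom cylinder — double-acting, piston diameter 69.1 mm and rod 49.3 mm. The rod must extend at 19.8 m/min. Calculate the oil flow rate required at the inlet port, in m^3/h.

Q ≈ 4.46 m^3/h

Cap-side area A_cap = π/4 × (69.1 mm)² = 3750 mm^2
Q = A × v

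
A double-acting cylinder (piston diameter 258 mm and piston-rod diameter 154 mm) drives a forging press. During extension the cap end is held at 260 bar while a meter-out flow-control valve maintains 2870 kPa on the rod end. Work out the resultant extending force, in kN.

F ≈ 1260 kN

Cap-side area A_cap = π/4 × (258 mm)² = 52280 mm^2
Rod-side annular area A_ann = π/4 × (258² − 154²) = 33650 mm^2
Net thrust = P_cap·A_cap − P_rod·A_ann = 1359 kN − 96.58 kN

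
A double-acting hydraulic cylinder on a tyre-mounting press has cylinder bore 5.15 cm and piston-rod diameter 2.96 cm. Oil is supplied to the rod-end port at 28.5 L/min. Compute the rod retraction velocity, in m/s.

Rod-side annular area A_ann = π/4 × (5.15² − 2.96²) = 13.95 cm^2
Flow into the rod-end port fills the annular volume.
v = Q / A

v ≈ 0.341 m/s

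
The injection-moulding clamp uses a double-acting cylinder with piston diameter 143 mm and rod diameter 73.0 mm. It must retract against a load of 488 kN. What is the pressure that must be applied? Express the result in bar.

P ≈ 411 bar

Rod-side annular area A_ann = π/4 × (143² − 73.0²) = 11880 mm^2
Retraction: pressure acts on the annular area.
P = F / A = 488 kN / A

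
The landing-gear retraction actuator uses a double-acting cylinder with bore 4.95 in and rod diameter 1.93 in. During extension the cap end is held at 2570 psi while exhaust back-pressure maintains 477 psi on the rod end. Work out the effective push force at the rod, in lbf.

F ≈ 41700 lbf

Cap-side area A_cap = π/4 × (4.95 in)² = 19.24 in^2
Rod-side annular area A_ann = π/4 × (4.95² − 1.93²) = 16.32 in^2
Net thrust = P_cap·A_cap − P_rod·A_ann = 49460 lbf − 7784 lbf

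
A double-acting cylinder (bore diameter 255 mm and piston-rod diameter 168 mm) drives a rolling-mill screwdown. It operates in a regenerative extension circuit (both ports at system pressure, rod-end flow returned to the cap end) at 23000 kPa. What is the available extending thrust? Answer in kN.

With equal pressure on both faces, forces on the annular region cancel; the net push is pressure × rod cross-section.
Rod cross-section A_rod = π/4 × (168 mm)² = 22170 mm^2
F = P × A_rod

F ≈ 510 kN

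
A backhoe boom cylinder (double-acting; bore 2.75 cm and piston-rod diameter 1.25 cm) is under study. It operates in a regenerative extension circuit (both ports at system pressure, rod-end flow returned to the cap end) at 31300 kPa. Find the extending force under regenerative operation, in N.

F ≈ 3840 N

With equal pressure on both faces, forces on the annular region cancel; the net push is pressure × rod cross-section.
Rod cross-section A_rod = π/4 × (1.25 cm)² = 1.227 cm^2
F = P × A_rod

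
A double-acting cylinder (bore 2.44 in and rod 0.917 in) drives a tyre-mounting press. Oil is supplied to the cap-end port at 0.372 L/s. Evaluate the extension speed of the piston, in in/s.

Cap-side area A_cap = π/4 × (2.44 in)² = 4.676 in^2
v = Q / A

v ≈ 4.85 in/s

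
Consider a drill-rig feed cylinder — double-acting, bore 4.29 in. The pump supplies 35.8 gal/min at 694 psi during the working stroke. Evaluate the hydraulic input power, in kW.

W ≈ 10.8 kW

Hydraulic power = P × Q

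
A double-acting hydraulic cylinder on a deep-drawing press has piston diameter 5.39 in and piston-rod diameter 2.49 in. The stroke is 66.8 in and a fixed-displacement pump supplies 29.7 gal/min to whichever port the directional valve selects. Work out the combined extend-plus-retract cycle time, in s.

Cap-side area A_cap = π/4 × (5.39 in)² = 22.82 in^2
Rod-side annular area A_ann = π/4 × (5.39² − 2.49²) = 17.95 in^2
t_ext = A_cap·L/Q = 13.33 s
t_ret = A_ann·L/Q = 10.49 s
t_cycle = t_ext + t_ret

t ≈ 23.8 s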